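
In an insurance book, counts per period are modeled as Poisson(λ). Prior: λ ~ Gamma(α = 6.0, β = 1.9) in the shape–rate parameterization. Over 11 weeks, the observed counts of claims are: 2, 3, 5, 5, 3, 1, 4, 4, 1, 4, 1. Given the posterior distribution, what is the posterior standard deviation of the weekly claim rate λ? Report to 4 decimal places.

With a Gamma(shape α, rate β) prior, the Poisson likelihood is conjugate: the posterior is Gamma(α + ΣXᵢ, β + n).
Sum of counts S = 33 over n = 11 weeks.
Posterior: Gamma(α+S, β+n) = Gamma(6.0+33, 1.9+11) = Gamma(39.0, 12.9).
SD = √α/β = √39.0/12.9 = 0.4841.

0.4841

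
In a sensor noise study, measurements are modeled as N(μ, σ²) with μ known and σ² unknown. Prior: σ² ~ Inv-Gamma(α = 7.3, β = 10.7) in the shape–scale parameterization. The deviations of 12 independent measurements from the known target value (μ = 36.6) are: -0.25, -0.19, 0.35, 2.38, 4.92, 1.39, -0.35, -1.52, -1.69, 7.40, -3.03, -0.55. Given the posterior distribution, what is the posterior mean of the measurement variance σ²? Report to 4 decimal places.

4.9982

With known mean μ and an Inverse-Gamma(α, β) prior on σ², the Normal likelihood is conjugate: posterior is Inv-Gamma(α + n/2, β + Σ(xᵢ−μ)²/2).
Σ(xᵢ−μ)² = (-0.25)² + (-0.19)² + (0.35)² + (2.38)² + (4.92)² + (1.39)² + (-0.35)² + (-1.52)² + (-1.69)² + (7.40)² + (-3.03)² + (-0.55)² = 101.5564.
Posterior: Inv-Gamma(7.3 + 12/2, 10.7 + 101.5564/2) = Inv-Gamma(13.30, 61.47820).
E[σ²|data] = β/(α−1) = 61.47820/12.30 = 4.9982.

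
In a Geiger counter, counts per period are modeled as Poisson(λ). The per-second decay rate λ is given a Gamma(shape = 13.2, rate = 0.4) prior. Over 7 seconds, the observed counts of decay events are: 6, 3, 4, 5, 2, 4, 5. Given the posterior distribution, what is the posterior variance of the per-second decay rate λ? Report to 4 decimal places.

0.7706

With a Gamma(shape α, rate β) prior, the Poisson likelihood is conjugate: the posterior is Gamma(α + ΣXᵢ, β + n).
Sum of counts S = 29 over n = 7 seconds.
Posterior: Gamma(α+S, β+n) = Gamma(13.2+29, 0.4+7) = Gamma(42.2, 7.4).
Var = α/β² = 42.2/7.4² = 0.7706.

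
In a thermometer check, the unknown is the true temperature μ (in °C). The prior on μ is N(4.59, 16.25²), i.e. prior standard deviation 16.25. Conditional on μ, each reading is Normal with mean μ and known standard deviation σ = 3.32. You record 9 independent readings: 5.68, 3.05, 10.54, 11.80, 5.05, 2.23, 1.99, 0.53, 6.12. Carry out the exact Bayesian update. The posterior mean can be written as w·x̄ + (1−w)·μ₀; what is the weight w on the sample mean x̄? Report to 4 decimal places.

For Normal data with known variance σ², a Normal(μ₀, σ₀²) prior on μ is conjugate. Posterior precision = 1/σ₀² + n/σ²; posterior mean is the precision-weighted average of μ₀ and x̄.
σ₀² = 16.25² = 264.0625, σ² = 3.32² = 11.0224. Prior precision 1/σ₀² = 1/264.0625; data precision n/σ² = 9/11.0224.
w = (n/σ²)/(1/σ₀² + n/σ²) = n·σ₀²/(σ² + n·σ₀²) = 9·264.0625/(11.0224 + 9·264.0625) = 2376.5625/2387.5849 = 0.9954.

0.9954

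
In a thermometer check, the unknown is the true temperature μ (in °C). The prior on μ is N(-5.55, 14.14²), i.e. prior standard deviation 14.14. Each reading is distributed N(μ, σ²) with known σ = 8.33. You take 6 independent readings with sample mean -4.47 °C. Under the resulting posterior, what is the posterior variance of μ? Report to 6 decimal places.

10.932466

For Normal data with known variance σ², a Normal(μ₀, σ₀²) prior on μ is conjugate. Posterior precision = 1/σ₀² + n/σ²; posterior mean is the precision-weighted average of μ₀ and x̄.
σ₀² = 14.14² = 199.9396, σ² = 8.33² = 69.3889; σ² + n·σ₀² = 69.3889 + 6·199.9396 = 1269.0265.
Posterior precision = 1/σ₀² + n/σ² = 1/199.9396 + 6/69.3889 = (σ² + n·σ₀²)/(σ₀²σ²) = 1269.0265/(199.9396·69.3889); posterior variance σₙ² = σ₀²σ²/(σ² + n·σ₀²) = 199.9396·69.3889/1269.0265 = 10.932466.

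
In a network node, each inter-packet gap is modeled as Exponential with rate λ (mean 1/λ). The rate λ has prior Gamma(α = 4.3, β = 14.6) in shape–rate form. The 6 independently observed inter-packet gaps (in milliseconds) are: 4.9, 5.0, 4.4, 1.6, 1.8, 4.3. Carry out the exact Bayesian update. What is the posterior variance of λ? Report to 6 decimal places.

With a Gamma(shape α, rate β) prior on the exponential rate λ, the posterior after n observations with total T = Σxᵢ is Gamma(α+n, β+T).
Sum of observations T = 22.0 milliseconds; n = 6.
Posterior: Gamma(4.3+6, 14.6+22.0) = Gamma(10.3, 36.6).
Var = α/β² = 0.007689.

0.007689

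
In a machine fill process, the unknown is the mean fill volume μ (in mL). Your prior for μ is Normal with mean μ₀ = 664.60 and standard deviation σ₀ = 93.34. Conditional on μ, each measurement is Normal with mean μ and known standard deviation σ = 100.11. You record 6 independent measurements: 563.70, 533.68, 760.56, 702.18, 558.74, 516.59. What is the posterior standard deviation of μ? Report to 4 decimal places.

37.4382

For Normal data with known variance σ², a Normal(μ₀, σ₀²) prior on μ is conjugate. Posterior precision = 1/σ₀² + n/σ²; posterior mean is the precision-weighted average of μ₀ and x̄.
σ₀² = 93.34² = 8712.3556, σ² = 100.11² = 10022.0121; σ² + n·σ₀² = 10022.0121 + 6·8712.3556 = 62296.1457.
Posterior precision = 1/σ₀² + n/σ² = 1/8712.3556 + 6/10022.0121 = (σ² + n·σ₀²)/(σ₀²σ²) = 62296.1457/(8712.3556·10022.0121); posterior variance σₙ² = σ₀²σ²/(σ² + n·σ₀²) = 8712.3556·10022.0121/62296.1457 = 1401.616942.
Posterior SD = √σₙ² = √(8712.3556·10022.0121/62296.1457) = 37.4382.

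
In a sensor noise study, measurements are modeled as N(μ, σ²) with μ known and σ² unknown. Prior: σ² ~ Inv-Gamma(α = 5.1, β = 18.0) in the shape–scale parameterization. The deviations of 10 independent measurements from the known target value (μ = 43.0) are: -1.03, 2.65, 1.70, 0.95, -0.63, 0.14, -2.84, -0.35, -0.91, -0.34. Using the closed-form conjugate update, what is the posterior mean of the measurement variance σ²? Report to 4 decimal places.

3.1552

With known mean μ and an Inverse-Gamma(α, β) prior on σ², the Normal likelihood is conjugate: posterior is Inv-Gamma(α + n/2, β + Σ(xᵢ−μ)²/2).
Σ(xᵢ−μ)² = (-1.03)² + (2.65)² + (1.70)² + (0.95)² + (-0.63)² + (0.14)² + (-2.84)² + (-0.35)² + (-0.91)² + (-0.34)² = 21.4242.
Posterior: Inv-Gamma(5.1 + 10/2, 18.0 + 21.4242/2) = Inv-Gamma(10.10, 28.71210).
E[σ²|data] = β/(α−1) = 28.71210/9.10 = 3.1552.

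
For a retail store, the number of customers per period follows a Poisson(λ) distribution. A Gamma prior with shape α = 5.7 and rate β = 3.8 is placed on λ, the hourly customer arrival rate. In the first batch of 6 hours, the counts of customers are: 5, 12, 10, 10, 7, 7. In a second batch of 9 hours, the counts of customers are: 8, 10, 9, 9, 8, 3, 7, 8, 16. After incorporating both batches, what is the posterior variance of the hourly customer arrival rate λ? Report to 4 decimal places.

0.3811

With a Gamma(shape α, rate β) prior, the Poisson likelihood is conjugate: the posterior is Gamma(α + ΣXᵢ, β + n).
Batch 1: sum of counts S = 51 over n = 6 hours.
After batch 1: Gamma(α+S, β+n) = Gamma(5.7+51, 3.8+6) = Gamma(56.7, 9.8).
Batch 2: sum of counts S = 78 over n = 9 hours.
After batch 2: Gamma(α+S, β+n) = Gamma(56.7+78, 9.8+9) = Gamma(134.7, 18.8).
Var = α/β² = 134.7/18.8² = 0.3811.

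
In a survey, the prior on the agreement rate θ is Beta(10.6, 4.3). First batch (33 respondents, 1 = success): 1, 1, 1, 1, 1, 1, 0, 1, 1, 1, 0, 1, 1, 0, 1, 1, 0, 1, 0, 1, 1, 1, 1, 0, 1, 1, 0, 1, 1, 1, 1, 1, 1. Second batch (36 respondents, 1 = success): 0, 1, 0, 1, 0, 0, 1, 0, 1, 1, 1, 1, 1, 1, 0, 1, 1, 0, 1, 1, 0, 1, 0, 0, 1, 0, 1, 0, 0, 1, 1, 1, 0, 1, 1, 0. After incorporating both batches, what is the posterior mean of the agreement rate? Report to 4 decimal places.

0.6865

The Beta prior is conjugate to a Binomial/Bernoulli likelihood; the update adds successes to α and failures to β.
After batch 1: Beta(10.6+26, 4.3+7) = Beta(36.6, 11.3).
After batch 2: Beta(36.6+21, 11.3+15) = Beta(57.6, 26.3).
Posterior mean = α/(α+β) = 57.6/83.9 = 0.6865.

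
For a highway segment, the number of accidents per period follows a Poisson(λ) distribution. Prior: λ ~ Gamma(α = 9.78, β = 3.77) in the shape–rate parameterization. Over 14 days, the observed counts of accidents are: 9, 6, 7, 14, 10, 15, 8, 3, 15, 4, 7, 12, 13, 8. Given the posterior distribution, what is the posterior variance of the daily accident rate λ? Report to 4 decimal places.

0.4458

With a Gamma(shape α, rate β) prior, the Poisson likelihood is conjugate: the posterior is Gamma(α + ΣXᵢ, β + n).
Sum of counts S = 131 over n = 14 days.
Posterior: Gamma(α+S, β+n) = Gamma(9.78+131, 3.77+14) = Gamma(140.78, 17.77).
Var = α/β² = 140.78/17.77² = 0.4458.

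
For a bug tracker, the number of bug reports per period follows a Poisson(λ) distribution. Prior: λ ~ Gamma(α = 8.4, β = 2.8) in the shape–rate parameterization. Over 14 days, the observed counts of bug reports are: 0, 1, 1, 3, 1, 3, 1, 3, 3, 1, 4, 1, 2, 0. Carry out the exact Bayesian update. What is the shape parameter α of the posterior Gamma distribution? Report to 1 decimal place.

With a Gamma(shape α, rate β) prior, the Poisson likelihood is conjugate: the posterior is Gamma(α + ΣXᵢ, β + n).
Sum of counts S = 24 over n = 14 days.
Posterior: Gamma(α+S, β+n) = Gamma(8.4+24, 2.8+14) = Gamma(32.4, 16.8).
Posterior α = 32.4.

32.4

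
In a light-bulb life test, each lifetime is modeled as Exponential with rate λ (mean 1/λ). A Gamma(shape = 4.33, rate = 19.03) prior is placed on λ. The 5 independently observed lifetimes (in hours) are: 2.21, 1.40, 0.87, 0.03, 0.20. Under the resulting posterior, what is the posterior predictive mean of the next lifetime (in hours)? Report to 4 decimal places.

2.8499

With a Gamma(shape α, rate β) prior on the exponential rate λ, the posterior after n observations with total T = Σxᵢ is Gamma(α+n, β+T).
Sum of observations T = 4.71 hours; n = 5.
Posterior: Gamma(4.33+5, 19.03+4.71) = Gamma(9.33, 23.74).
The predictive distribution for the next observation is Lomax; its mean is β/(α−1) = 23.74/8.33 = 2.8499.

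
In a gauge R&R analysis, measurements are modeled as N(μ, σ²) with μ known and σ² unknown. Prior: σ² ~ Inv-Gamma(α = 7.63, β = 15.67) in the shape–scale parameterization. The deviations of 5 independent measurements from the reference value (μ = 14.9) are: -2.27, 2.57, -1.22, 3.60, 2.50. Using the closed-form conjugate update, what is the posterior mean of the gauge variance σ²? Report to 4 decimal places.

With known mean μ and an Inverse-Gamma(α, β) prior on σ², the Normal likelihood is conjugate: posterior is Inv-Gamma(α + n/2, β + Σ(xᵢ−μ)²/2).
Σ(xᵢ−μ)² = (-2.27)² + (2.57)² + (-1.22)² + (3.60)² + (2.50)² = 32.4562.
Posterior: Inv-Gamma(7.63 + 5/2, 15.67 + 32.4562/2) = Inv-Gamma(10.13, 31.89810).
E[σ²|data] = β/(α−1) = 31.89810/9.13 = 3.4938.

3.4938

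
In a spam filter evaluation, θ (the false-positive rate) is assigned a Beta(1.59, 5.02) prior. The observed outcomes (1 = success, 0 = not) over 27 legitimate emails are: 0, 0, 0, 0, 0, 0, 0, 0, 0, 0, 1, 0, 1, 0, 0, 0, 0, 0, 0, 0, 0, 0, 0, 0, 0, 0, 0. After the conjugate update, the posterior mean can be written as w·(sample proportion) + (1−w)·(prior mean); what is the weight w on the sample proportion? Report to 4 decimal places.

The Beta prior is conjugate to a Binomial/Bernoulli likelihood; the update adds successes to α and failures to β.
Posterior mean = (α₀+k)/(α₀+β₀+n) = [n/(α₀+β₀+n)]·(k/n) + [(α₀+β₀)/(α₀+β₀+n)]·α₀/(α₀+β₀), so only n and the prior enter the weight.
The weight on the data is w = n/(α₀+β₀+n) = 27/(1.59+5.02+27) = 27/33.61 = 0.8033.

0.8033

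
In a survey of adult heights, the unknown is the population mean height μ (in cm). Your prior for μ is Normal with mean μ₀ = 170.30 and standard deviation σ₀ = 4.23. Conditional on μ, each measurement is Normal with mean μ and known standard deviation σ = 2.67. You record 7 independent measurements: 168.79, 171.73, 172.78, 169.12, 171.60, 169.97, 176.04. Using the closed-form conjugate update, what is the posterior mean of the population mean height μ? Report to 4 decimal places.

171.3719

For Normal data with known variance σ², a Normal(μ₀, σ₀²) prior on μ is conjugate. Posterior precision = 1/σ₀² + n/σ²; posterior mean is the precision-weighted average of μ₀ and x̄.
Σxᵢ = 168.79 + 171.73 + 172.78 + 169.12 + 171.60 + 169.97 + 176.04 = 1200.03, so n·x̄ = 1200.03.
σ₀² = 4.23² = 17.8929, σ² = 2.67² = 7.1289; σ² + n·σ₀² = 7.1289 + 7·17.8929 = 132.3792.
Posterior mean = (μ₀/σ₀² + n·x̄/σ²)/(1/σ₀² + n/σ²) = (σ²·μ₀ + σ₀²·n·x̄)/(σ² + n·σ₀²) = (7.1289·170.30 + 17.8929·1200.03)/132.3792 = 22686.068457/132.3792 = 171.3719.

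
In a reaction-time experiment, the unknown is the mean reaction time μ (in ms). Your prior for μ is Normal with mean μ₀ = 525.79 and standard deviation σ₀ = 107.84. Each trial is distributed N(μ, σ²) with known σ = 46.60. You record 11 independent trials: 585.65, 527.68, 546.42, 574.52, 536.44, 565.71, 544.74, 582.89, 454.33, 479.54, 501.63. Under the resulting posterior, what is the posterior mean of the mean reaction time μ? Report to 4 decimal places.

536.1469

For Normal data with known variance σ², a Normal(μ₀, σ₀²) prior on μ is conjugate. Posterior precision = 1/σ₀² + n/σ²; posterior mean is the precision-weighted average of μ₀ and x̄.
Σxᵢ = 585.65 + 527.68 + 546.42 + 574.52 + 536.44 + 565.71 + 544.74 + 582.89 + 454.33 + 479.54 + 501.63 = 5899.55, so n·x̄ = 5899.55.
σ₀² = 107.84² = 11629.4656, σ² = 46.60² = 2171.56; σ² + n·σ₀² = 2171.56 + 11·11629.4656 = 130095.6816.
Posterior mean = (μ₀/σ₀² + n·x̄/σ²)/(1/σ₀² + n/σ²) = (σ²·μ₀ + σ₀²·n·x̄)/(σ² + n·σ₀²) = (2171.56·525.79 + 11629.4656·5899.55)/130095.6816 = 69750398.31288/130095.6816 = 536.1469.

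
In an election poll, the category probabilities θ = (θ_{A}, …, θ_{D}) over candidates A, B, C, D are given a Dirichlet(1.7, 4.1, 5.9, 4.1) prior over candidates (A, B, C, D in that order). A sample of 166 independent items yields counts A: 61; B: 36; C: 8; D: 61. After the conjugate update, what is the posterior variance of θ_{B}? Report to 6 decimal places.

0.000940

The Dirichlet prior is conjugate to the Multinomial likelihood: each posterior αⱼ = prior αⱼ + observed count nⱼ.
Posterior concentration: (62.7, 40.1, 13.9, 65.1), total = 181.8.
Var[θ_j] = α_j(Σα−α_j)/((Σα)²(Σα+1)) = 40.1·141.7/(181.8²·182.8) = 0.000940.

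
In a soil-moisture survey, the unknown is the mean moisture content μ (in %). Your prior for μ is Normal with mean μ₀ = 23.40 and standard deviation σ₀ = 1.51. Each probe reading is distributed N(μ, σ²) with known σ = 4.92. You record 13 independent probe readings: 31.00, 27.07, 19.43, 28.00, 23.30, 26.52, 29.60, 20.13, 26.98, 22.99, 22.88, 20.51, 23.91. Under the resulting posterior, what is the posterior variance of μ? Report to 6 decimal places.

1.024984

For Normal data with known variance σ², a Normal(μ₀, σ₀²) prior on μ is conjugate. Posterior precision = 1/σ₀² + n/σ²; posterior mean is the precision-weighted average of μ₀ and x̄.
σ₀² = 1.51² = 2.2801, σ² = 4.92² = 24.2064; σ² + n·σ₀² = 24.2064 + 13·2.2801 = 53.8477.
Posterior precision = 1/σ₀² + n/σ² = 1/2.2801 + 13/24.2064 = (σ² + n·σ₀²)/(σ₀²σ²) = 53.8477/(2.2801·24.2064); posterior variance σₙ² = σ₀²σ²/(σ² + n·σ₀²) = 2.2801·24.2064/53.8477 = 1.024984.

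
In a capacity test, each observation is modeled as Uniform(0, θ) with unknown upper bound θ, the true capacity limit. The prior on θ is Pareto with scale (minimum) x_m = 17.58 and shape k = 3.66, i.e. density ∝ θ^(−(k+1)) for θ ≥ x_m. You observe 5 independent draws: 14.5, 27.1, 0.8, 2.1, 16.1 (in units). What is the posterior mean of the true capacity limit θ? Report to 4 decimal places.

30.6379

A Pareto(scale x_m, shape k) prior on the upper bound θ of Uniform(0, θ) is conjugate: posterior is Pareto(max(x_m, max xᵢ), k + n).
Sample maximum = 27.1; prior scale x_m = 17.58 → posterior scale = max = 27.10.
Posterior shape = 3.66 + 5 = 8.66.
E[θ|data] = k·x_m/(k−1) = 8.66·27.10/7.66 = 30.6379.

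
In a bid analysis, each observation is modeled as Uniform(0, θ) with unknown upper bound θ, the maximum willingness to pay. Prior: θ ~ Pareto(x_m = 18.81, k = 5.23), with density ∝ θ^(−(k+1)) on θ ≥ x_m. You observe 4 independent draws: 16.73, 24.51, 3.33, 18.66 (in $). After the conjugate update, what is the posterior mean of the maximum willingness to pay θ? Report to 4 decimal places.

27.4881

A Pareto(scale x_m, shape k) prior on the upper bound θ of Uniform(0, θ) is conjugate: posterior is Pareto(max(x_m, max xᵢ), k + n).
Sample maximum = 24.51; prior scale x_m = 18.81 → posterior scale = max = 24.51.
Posterior shape = 5.23 + 4 = 9.23.
E[θ|data] = k·x_m/(k−1) = 9.23·24.51/8.23 = 27.4881.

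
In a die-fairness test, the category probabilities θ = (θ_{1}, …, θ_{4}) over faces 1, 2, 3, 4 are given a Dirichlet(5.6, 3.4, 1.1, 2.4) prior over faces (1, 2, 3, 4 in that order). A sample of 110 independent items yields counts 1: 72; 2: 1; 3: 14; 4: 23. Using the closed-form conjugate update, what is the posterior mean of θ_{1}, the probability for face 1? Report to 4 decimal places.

0.6335

The Dirichlet prior is conjugate to the Multinomial likelihood: each posterior αⱼ = prior αⱼ + observed count nⱼ.
Posterior concentration: (77.6, 4.4, 15.1, 25.4), total = 122.5.
E[θ_{1}|data] = α_{1}/Σα = 77.6/122.5 = 0.6335.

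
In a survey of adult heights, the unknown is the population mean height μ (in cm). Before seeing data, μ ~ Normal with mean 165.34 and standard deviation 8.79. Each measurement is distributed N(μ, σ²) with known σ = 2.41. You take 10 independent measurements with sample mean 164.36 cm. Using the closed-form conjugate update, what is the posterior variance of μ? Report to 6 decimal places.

0.576477

For Normal data with known variance σ², a Normal(μ₀, σ₀²) prior on μ is conjugate. Posterior precision = 1/σ₀² + n/σ²; posterior mean is the precision-weighted average of μ₀ and x̄.
σ₀² = 8.79² = 77.2641, σ² = 2.41² = 5.8081; σ² + n·σ₀² = 5.8081 + 10·77.2641 = 778.4491.
Posterior precision = 1/σ₀² + n/σ² = 1/77.2641 + 10/5.8081 = (σ² + n·σ₀²)/(σ₀²σ²) = 778.4491/(77.2641·5.8081); posterior variance σₙ² = σ₀²σ²/(σ² + n·σ₀²) = 77.2641·5.8081/778.4491 = 0.576477.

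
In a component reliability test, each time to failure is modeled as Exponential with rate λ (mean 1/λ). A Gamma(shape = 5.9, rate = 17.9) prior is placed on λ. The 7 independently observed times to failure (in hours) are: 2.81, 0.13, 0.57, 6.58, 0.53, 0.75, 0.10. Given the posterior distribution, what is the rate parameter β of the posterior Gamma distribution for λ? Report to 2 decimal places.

29.37

With a Gamma(shape α, rate β) prior on the exponential rate λ, the posterior after n observations with total T = Σxᵢ is Gamma(α+n, β+T).
Sum of observations T = 11.47 hours; n = 7.
Posterior: Gamma(5.9+7, 17.9+11.47) = Gamma(12.9, 29.37).
Posterior β = 29.37.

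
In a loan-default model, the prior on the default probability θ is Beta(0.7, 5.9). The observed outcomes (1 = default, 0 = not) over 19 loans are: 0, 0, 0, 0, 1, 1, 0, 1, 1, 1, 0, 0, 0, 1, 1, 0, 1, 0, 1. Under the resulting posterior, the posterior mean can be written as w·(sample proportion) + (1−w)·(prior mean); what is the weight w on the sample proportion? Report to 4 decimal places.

The Beta prior is conjugate to a Binomial/Bernoulli likelihood; the update adds successes to α and failures to β.
Posterior mean = (α₀+k)/(α₀+β₀+n) = [n/(α₀+β₀+n)]·(k/n) + [(α₀+β₀)/(α₀+β₀+n)]·α₀/(α₀+β₀), so only n and the prior enter the weight.
The weight on the data is w = n/(α₀+β₀+n) = 19/(0.7+5.9+19) = 19/25.6 = 0.7422.

0.7422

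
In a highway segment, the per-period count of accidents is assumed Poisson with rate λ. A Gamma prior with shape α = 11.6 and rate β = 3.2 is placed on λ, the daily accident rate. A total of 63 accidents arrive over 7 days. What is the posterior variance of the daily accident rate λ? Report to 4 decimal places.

0.7170

With a Gamma(shape α, rate β) prior, the Poisson likelihood is conjugate: the posterior is Gamma(α + ΣXᵢ, β + n).
Posterior: Gamma(α+S, β+n) = Gamma(11.6+63, 3.2+7) = Gamma(74.6, 10.2).
Var = α/β² = 74.6/10.2² = 0.7170.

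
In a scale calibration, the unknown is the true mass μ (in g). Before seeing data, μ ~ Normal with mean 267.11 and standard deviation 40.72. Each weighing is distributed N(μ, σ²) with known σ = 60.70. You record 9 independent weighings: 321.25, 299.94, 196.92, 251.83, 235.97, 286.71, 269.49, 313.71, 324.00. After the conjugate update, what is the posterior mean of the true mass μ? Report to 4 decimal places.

For Normal data with known variance σ², a Normal(μ₀, σ₀²) prior on μ is conjugate. Posterior precision = 1/σ₀² + n/σ²; posterior mean is the precision-weighted average of μ₀ and x̄.
Σxᵢ = 321.25 + 299.94 + 196.92 + 251.83 + 235.97 + 286.71 + 269.49 + 313.71 + 324.00 = 2499.82, so n·x̄ = 2499.82.
σ₀² = 40.72² = 1658.1184, σ² = 60.70² = 3684.49; σ² + n·σ₀² = 3684.49 + 9·1658.1184 = 18607.5556.
Posterior mean = (μ₀/σ₀² + n·x̄/σ²)/(1/σ₀² + n/σ²) = (σ²·μ₀ + σ₀²·n·x̄)/(σ² + n·σ₀²) = (3684.49·267.11 + 1658.1184·2499.82)/18607.5556 = 5129161.662588/18607.5556 = 275.6494.

275.6494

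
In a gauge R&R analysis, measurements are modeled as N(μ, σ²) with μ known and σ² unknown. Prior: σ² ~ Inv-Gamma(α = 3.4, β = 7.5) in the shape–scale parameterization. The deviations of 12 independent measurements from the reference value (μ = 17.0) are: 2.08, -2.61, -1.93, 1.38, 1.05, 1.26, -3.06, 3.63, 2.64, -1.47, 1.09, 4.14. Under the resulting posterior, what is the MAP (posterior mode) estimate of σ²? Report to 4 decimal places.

With known mean μ and an Inverse-Gamma(α, β) prior on σ², the Normal likelihood is conjugate: posterior is Inv-Gamma(α + n/2, β + Σ(xᵢ−μ)²/2).
Σ(xᵢ−μ)² = (2.08)² + (-2.61)² + (-1.93)² + (1.38)² + (1.05)² + (1.26)² + (-3.06)² + (3.63)² + (2.64)² + (-1.47)² + (1.09)² + (4.14)² = 69.4566.
Posterior: Inv-Gamma(3.4 + 12/2, 7.5 + 69.4566/2) = Inv-Gamma(9.40, 42.22830).
Mode = β/(α+1) = 42.22830/10.40 = 4.0604.

4.0604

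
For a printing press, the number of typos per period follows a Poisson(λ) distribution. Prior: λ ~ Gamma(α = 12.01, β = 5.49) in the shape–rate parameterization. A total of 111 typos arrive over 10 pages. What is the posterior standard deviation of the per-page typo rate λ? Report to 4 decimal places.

0.7160

With a Gamma(shape α, rate β) prior, the Poisson likelihood is conjugate: the posterior is Gamma(α + ΣXᵢ, β + n).
Posterior: Gamma(α+S, β+n) = Gamma(12.01+111, 5.49+10) = Gamma(123.01, 15.49).
SD = √α/β = √123.01/15.49 = 0.7160.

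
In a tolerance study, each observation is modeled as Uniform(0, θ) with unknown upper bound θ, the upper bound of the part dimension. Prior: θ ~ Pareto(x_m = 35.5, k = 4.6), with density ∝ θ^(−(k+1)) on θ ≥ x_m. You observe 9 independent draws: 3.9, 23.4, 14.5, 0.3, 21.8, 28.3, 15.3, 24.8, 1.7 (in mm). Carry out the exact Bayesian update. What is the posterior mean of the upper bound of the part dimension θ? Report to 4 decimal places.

38.3175

A Pareto(scale x_m, shape k) prior on the upper bound θ of Uniform(0, θ) is conjugate: posterior is Pareto(max(x_m, max xᵢ), k + n).
Sample maximum = 28.3; prior scale x_m = 35.5 → posterior scale = max = 35.5.
Posterior shape = 4.6 + 9 = 13.6.
E[θ|data] = k·x_m/(k−1) = 13.6·35.5/12.6 = 38.3175.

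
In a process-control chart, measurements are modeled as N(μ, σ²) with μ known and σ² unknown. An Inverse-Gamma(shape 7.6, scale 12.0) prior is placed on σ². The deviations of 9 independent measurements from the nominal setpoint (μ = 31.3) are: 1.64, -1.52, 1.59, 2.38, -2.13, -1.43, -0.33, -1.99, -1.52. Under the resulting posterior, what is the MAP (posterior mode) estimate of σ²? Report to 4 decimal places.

With known mean μ and an Inverse-Gamma(α, β) prior on σ², the Normal likelihood is conjugate: posterior is Inv-Gamma(α + n/2, β + Σ(xᵢ−μ)²/2).
Σ(xᵢ−μ)² = (1.64)² + (-1.52)² + (1.59)² + (2.38)² + (-2.13)² + (-1.43)² + (-0.33)² + (-1.99)² + (-1.52)² = 26.1537.
Posterior: Inv-Gamma(7.6 + 9/2, 12.0 + 26.1537/2) = Inv-Gamma(12.10, 25.07685).
Mode = β/(α+1) = 25.07685/13.10 = 1.9143.

1.9143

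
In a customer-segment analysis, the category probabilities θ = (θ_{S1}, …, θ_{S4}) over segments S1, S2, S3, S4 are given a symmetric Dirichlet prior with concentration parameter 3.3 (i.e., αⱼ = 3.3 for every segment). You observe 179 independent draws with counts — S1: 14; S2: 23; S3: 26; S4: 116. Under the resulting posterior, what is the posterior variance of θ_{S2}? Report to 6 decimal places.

0.000611

The Dirichlet prior is conjugate to the Multinomial likelihood: each posterior αⱼ = prior αⱼ + observed count nⱼ.
Posterior concentration: (17.3, 26.3, 29.3, 119.3), total = 192.2.
Var[θ_j] = α_j(Σα−α_j)/((Σα)²(Σα+1)) = 26.3·165.9/(192.2²·193.2) = 0.000611.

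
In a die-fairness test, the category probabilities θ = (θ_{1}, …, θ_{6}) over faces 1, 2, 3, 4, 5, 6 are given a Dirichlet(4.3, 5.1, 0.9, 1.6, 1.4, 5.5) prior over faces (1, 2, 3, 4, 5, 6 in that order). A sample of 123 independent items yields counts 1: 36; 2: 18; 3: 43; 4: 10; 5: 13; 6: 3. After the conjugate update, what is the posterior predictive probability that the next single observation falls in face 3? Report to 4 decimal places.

0.3096

The Dirichlet prior is conjugate to the Multinomial likelihood: each posterior αⱼ = prior αⱼ + observed count nⱼ.
Posterior concentration: (40.3, 23.1, 43.9, 11.6, 14.4, 8.5), total = 141.8.
P(next = 3 | data) = α_{3}/Σα = 0.3096.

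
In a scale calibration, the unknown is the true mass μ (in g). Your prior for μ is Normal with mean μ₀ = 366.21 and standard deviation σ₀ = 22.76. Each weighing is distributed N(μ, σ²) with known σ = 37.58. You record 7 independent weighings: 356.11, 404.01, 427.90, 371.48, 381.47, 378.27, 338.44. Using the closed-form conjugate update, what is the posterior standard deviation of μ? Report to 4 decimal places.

For Normal data with known variance σ², a Normal(μ₀, σ₀²) prior on μ is conjugate. Posterior precision = 1/σ₀² + n/σ²; posterior mean is the precision-weighted average of μ₀ and x̄.
σ₀² = 22.76² = 518.0176, σ² = 37.58² = 1412.2564; σ² + n·σ₀² = 1412.2564 + 7·518.0176 = 5038.3796.
Posterior precision = 1/σ₀² + n/σ² = 1/518.0176 + 7/1412.2564 = (σ² + n·σ₀²)/(σ₀²σ²) = 5038.3796/(518.0176·1412.2564); posterior variance σₙ² = σ₀²σ²/(σ² + n·σ₀²) = 518.0176·1412.2564/5038.3796 = 145.200189.
Posterior SD = √σₙ² = √(518.0176·1412.2564/5038.3796) = 12.0499.

12.0499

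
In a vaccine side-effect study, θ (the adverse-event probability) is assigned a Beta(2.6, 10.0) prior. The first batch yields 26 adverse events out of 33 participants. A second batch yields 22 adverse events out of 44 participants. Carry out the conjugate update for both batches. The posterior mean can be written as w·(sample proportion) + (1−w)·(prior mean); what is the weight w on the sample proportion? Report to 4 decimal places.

The Beta prior is conjugate to a Binomial/Bernoulli likelihood; the update adds successes to α and failures to β.
Total number of participants: n = 33 + 44 = 77.
Posterior mean = (α₀+k)/(α₀+β₀+n) = [n/(α₀+β₀+n)]·(k/n) + [(α₀+β₀)/(α₀+β₀+n)]·α₀/(α₀+β₀), so only n and the prior enter the weight.
The weight on the data is w = n/(α₀+β₀+n) = 77/(2.6+10.0+77) = 77/89.6 = 0.8594.

0.8594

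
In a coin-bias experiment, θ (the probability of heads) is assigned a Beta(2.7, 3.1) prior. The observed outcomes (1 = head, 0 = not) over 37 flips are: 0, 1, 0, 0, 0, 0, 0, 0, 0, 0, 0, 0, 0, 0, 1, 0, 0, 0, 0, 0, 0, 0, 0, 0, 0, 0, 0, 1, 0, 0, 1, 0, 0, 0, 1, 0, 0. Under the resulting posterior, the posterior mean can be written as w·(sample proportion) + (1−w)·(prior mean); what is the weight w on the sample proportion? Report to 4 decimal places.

The Beta prior is conjugate to a Binomial/Bernoulli likelihood; the update adds successes to α and failures to β.
Posterior mean = (α₀+k)/(α₀+β₀+n) = [n/(α₀+β₀+n)]·(k/n) + [(α₀+β₀)/(α₀+β₀+n)]·α₀/(α₀+β₀), so only n and the prior enter the weight.
The weight on the data is w = n/(α₀+β₀+n) = 37/(2.7+3.1+37) = 37/42.8 = 0.8645.

0.8645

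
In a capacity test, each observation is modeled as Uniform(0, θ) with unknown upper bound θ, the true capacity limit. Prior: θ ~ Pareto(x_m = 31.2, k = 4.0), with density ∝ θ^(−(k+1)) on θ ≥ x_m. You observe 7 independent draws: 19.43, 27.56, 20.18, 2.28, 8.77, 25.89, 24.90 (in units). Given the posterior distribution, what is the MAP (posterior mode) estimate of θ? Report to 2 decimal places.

A Pareto(scale x_m, shape k) prior on the upper bound θ of Uniform(0, θ) is conjugate: posterior is Pareto(max(x_m, max xᵢ), k + n).
Sample maximum = 27.56; prior scale x_m = 31.2 → posterior scale = max = 31.20.
Posterior shape = 4.0 + 7 = 11.0.
The Pareto density is decreasing on [x_m, ∞), so the mode is x_m = 31.20.

31.20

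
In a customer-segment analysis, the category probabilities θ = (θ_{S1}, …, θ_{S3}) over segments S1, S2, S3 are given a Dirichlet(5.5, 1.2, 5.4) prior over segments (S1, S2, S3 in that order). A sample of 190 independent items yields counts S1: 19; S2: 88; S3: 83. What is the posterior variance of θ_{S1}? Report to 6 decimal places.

0.000525

The Dirichlet prior is conjugate to the Multinomial likelihood: each posterior αⱼ = prior αⱼ + observed count nⱼ.
Posterior concentration: (24.5, 89.2, 88.4), total = 202.1.
Var[θ_j] = α_j(Σα−α_j)/((Σα)²(Σα+1)) = 24.5·177.6/(202.1²·203.1) = 0.000525.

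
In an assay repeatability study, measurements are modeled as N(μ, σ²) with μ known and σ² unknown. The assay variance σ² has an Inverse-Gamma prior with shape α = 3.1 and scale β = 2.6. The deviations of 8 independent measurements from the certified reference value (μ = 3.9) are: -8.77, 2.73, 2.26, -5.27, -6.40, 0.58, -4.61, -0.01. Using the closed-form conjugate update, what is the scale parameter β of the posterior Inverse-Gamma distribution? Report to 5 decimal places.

92.49745

With known mean μ and an Inverse-Gamma(α, β) prior on σ², the Normal likelihood is conjugate: posterior is Inv-Gamma(α + n/2, β + Σ(xᵢ−μ)²/2).
Σ(xᵢ−μ)² = (-8.77)² + (2.73)² + (2.26)² + (-5.27)² + (-6.40)² + (0.58)² + (-4.61)² + (-0.01)² = 179.7949.
Posterior: Inv-Gamma(3.1 + 8/2, 2.6 + 179.7949/2) = Inv-Gamma(7.10, 92.49745).
Posterior β = 92.49745.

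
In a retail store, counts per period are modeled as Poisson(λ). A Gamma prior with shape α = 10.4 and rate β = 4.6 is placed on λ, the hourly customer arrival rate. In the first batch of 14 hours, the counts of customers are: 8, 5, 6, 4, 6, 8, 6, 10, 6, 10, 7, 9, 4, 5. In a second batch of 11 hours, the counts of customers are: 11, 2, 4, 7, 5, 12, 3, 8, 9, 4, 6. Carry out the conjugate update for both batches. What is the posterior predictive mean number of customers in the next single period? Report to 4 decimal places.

With a Gamma(shape α, rate β) prior, the Poisson likelihood is conjugate: the posterior is Gamma(α + ΣXᵢ, β + n).
Batch 1: sum of counts S = 94 over n = 14 hours.
After batch 1: Gamma(α+S, β+n) = Gamma(10.4+94, 4.6+14) = Gamma(104.4, 18.6).
Batch 2: sum of counts S = 71 over n = 11 hours.
After batch 2: Gamma(α+S, β+n) = Gamma(104.4+71, 18.6+11) = Gamma(175.4, 29.6).
The predictive distribution for one future period is NegBinom with mean α/β = 5.9257.

5.9257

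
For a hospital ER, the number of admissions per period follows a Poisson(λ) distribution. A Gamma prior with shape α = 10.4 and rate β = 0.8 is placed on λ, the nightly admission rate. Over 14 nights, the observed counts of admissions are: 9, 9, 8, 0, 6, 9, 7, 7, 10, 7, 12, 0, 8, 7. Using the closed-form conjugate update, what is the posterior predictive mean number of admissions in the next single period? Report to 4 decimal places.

7.3919

With a Gamma(shape α, rate β) prior, the Poisson likelihood is conjugate: the posterior is Gamma(α + ΣXᵢ, β + n).
Sum of counts S = 99 over n = 14 nights.
Posterior: Gamma(α+S, β+n) = Gamma(10.4+99, 0.8+14) = Gamma(109.4, 14.8).
The predictive distribution for one future period is NegBinom with mean α/β = 7.3919.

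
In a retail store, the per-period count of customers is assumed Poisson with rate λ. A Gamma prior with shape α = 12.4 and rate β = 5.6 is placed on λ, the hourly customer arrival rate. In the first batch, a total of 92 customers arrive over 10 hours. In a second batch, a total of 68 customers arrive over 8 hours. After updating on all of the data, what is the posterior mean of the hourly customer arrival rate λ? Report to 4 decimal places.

7.3051

With a Gamma(shape α, rate β) prior, the Poisson likelihood is conjugate: the posterior is Gamma(α + ΣXᵢ, β + n).
After batch 1: Gamma(α+S, β+n) = Gamma(12.4+92, 5.6+10) = Gamma(104.4, 15.6).
After batch 2: Gamma(α+S, β+n) = Gamma(104.4+68, 15.6+8) = Gamma(172.4, 23.6).
Posterior mean = α/β = 172.4/23.6 = 7.3051.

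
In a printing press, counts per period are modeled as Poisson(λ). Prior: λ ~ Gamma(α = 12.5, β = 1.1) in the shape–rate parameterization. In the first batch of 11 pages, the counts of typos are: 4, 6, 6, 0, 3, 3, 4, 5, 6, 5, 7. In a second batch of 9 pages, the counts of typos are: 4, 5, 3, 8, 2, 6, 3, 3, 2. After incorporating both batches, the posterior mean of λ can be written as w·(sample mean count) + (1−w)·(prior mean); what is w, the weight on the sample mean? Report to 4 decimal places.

With a Gamma(shape α, rate β) prior, the Poisson likelihood is conjugate: the posterior is Gamma(α + ΣXᵢ, β + n).
Total number of pages: n = 11 + 9 = 20.
Posterior mean = (α₀+S)/(β₀+n) = [n/(β₀+n)]·(S/n) + [β₀/(β₀+n)]·(α₀/β₀), so only n and β₀ enter the weight.
Weight on data w = n/(β₀+n) = 20/(1.1+20) = 20/21.1 = 0.9479.

0.9479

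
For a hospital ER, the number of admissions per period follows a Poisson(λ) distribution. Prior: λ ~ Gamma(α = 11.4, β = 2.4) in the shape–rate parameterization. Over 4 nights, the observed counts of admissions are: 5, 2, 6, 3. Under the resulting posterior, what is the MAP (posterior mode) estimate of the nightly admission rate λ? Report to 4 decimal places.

With a Gamma(shape α, rate β) prior, the Poisson likelihood is conjugate: the posterior is Gamma(α + ΣXᵢ, β + n).
Sum of counts S = 16 over n = 4 nights.
Posterior: Gamma(α+S, β+n) = Gamma(11.4+16, 2.4+4) = Gamma(27.4, 6.4).
Mode of Gamma(α,β) for α≥1 is (α−1)/β = 26.4/6.4 = 4.1250.

4.1250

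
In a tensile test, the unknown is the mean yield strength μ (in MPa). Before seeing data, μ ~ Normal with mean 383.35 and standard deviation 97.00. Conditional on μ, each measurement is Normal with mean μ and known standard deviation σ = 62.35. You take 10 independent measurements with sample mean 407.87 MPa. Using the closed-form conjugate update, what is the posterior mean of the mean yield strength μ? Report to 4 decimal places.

406.8971

For Normal data with known variance σ², a Normal(μ₀, σ₀²) prior on μ is conjugate. Posterior precision = 1/σ₀² + n/σ²; posterior mean is the precision-weighted average of μ₀ and x̄.
n·x̄ = 10·407.87 = 4078.7.
σ₀² = 97.00² = 9409, σ² = 62.35² = 3887.5225; σ² + n·σ₀² = 3887.5225 + 10·9409 = 97977.5225.
Posterior mean = (μ₀/σ₀² + n·x̄/σ²)/(1/σ₀² + n/σ²) = (σ²·μ₀ + σ₀²·n·x̄)/(σ² + n·σ₀²) = (3887.5225·383.35 + 9409·4078.7)/97977.5225 = 39866770.050375/97977.5225 = 406.8971.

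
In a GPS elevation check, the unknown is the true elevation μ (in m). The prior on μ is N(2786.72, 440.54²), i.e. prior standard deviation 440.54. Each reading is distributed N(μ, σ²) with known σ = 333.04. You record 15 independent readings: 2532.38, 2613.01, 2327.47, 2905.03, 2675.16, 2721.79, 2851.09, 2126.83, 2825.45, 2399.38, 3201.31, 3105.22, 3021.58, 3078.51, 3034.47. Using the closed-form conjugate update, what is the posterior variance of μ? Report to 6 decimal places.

7122.986650

For Normal data with known variance σ², a Normal(μ₀, σ₀²) prior on μ is conjugate. Posterior precision = 1/σ₀² + n/σ²; posterior mean is the precision-weighted average of μ₀ and x̄.
σ₀² = 440.54² = 194075.4916, σ² = 333.04² = 110915.6416; σ² + n·σ₀² = 110915.6416 + 15·194075.4916 = 3022048.0156.
Posterior precision = 1/σ₀² + n/σ² = 1/194075.4916 + 15/110915.6416 = (σ² + n·σ₀²)/(σ₀²σ²) = 3022048.0156/(194075.4916·110915.6416); posterior variance σₙ² = σ₀²σ²/(σ² + n·σ₀²) = 194075.4916·110915.6416/3022048.0156 = 7122.986650.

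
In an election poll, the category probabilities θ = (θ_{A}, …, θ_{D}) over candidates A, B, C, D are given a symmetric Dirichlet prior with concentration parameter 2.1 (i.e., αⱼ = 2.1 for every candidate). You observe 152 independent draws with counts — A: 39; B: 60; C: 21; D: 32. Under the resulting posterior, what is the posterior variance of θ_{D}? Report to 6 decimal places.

The Dirichlet prior is conjugate to the Multinomial likelihood: each posterior αⱼ = prior αⱼ + observed count nⱼ.
Posterior concentration: (41.1, 62.1, 23.1, 34.1), total = 160.4.
Var[θ_j] = α_j(Σα−α_j)/((Σα)²(Σα+1)) = 34.1·126.3/(160.4²·161.4) = 0.001037.

0.001037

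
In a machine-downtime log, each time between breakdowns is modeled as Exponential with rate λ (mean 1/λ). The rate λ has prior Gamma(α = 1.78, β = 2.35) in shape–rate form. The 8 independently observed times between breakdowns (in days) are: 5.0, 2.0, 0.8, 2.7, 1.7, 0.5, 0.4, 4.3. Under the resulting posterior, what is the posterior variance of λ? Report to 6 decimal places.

With a Gamma(shape α, rate β) prior on the exponential rate λ, the posterior after n observations with total T = Σxᵢ is Gamma(α+n, β+T).
Sum of observations T = 17.4 days; n = 8.
Posterior: Gamma(1.78+8, 2.35+17.4) = Gamma(9.78, 19.75).
Var = α/β² = 0.025073.

0.025073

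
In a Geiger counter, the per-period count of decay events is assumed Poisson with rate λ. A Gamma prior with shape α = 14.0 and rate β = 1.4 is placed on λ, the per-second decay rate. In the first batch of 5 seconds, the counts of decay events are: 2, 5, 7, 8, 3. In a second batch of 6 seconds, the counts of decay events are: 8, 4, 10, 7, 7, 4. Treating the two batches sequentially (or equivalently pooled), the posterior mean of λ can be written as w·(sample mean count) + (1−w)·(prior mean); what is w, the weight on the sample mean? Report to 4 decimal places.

With a Gamma(shape α, rate β) prior, the Poisson likelihood is conjugate: the posterior is Gamma(α + ΣXᵢ, β + n).
Total number of seconds: n = 5 + 6 = 11.
Posterior mean = (α₀+S)/(β₀+n) = [n/(β₀+n)]·(S/n) + [β₀/(β₀+n)]·(α₀/β₀), so only n and β₀ enter the weight.
Weight on data w = n/(β₀+n) = 11/(1.4+11) = 11/12.4 = 0.8871.

0.8871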